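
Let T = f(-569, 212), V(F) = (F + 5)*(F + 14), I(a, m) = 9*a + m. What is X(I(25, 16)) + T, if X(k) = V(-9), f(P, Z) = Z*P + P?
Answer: -121217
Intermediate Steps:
f(P, Z) = P + P*Z (f(P, Z) = P*Z + P = P + P*Z)
I(a, m) = m + 9*a
V(F) = (5 + F)*(14 + F)
X(k) = -20 (X(k) = 70 + (-9)**2 + 19*(-9) = 70 + 81 - 171 = -20)
T = -121197 (T = -569*(1 + 212) = -569*213 = -121197)
X(I(25, 16)) + T = -20 - 121197 = -121217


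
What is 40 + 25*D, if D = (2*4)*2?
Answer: 440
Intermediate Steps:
D = 16 (D = 8*2 = 16)
40 + 25*D = 40 + 25*16 = 40 + 400 = 440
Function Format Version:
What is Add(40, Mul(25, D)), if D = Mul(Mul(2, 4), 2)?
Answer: 440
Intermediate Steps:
D = 16 (D = Mul(8, 2) = 16)
Add(40, Mul(25, D)) = Add(40, Mul(25, 16)) = Add(40, 400) = 440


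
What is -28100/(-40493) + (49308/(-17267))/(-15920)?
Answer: 1931605903211/2782786671380 ≈ 0.69413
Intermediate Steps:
-28100/(-40493) + (49308/(-17267))/(-15920) = -28100*(-1/40493) + (49308*(-1/17267))*(-1/15920) = 28100/40493 - 49308/17267*(-1/15920) = 28100/40493 + 12327/68722660 = 1931605903211/2782786671380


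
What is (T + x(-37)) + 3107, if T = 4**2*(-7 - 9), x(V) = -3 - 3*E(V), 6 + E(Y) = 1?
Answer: 2863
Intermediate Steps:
E(Y) = -5 (E(Y) = -6 + 1 = -5)
x(V) = 12 (x(V) = -3 - 3*(-5) = -3 + 15 = 12)
T = -256 (T = 16*(-16) = -256)
(T + x(-37)) + 3107 = (-256 + 12) + 3107 = -244 + 3107 = 2863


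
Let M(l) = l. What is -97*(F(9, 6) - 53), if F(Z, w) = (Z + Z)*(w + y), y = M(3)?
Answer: -10573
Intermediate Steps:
y = 3
F(Z, w) = 2*Z*(3 + w) (F(Z, w) = (Z + Z)*(w + 3) = (2*Z)*(3 + w) = 2*Z*(3 + w))
-97*(F(9, 6) - 53) = -97*(2*9*(3 + 6) - 53) = -97*(2*9*9 - 53) = -97*(162 - 53) = -97*109 = -10573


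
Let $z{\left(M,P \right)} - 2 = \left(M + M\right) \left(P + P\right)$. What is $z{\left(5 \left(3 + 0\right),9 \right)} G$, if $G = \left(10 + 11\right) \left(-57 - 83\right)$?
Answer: $-1593480$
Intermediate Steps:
$z{\left(M,P \right)} = 2 + 4 M P$ ($z{\left(M,P \right)} = 2 + \left(M + M\right) \left(P + P\right) = 2 + 2 M 2 P = 2 + 4 M P$)
$G = -2940$ ($G = 21 \left(-140\right) = -2940$)
$z{\left(5 \left(3 + 0\right),9 \right)} G = \left(2 + 4 \cdot 5 \left(3 + 0\right) 9\right) \left(-2940\right) = \left(2 + 4 \cdot 5 \cdot 3 \cdot 9\right) \left(-2940\right) = \left(2 + 4 \cdot 15 \cdot 9\right) \left(-2940\right) = \left(2 + 540\right) \left(-2940\right) = 542 \left(-2940\right) = -1593480$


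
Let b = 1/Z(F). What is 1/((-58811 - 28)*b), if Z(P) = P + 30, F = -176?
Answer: 146/58839 ≈ 0.0024813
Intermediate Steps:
Z(P) = 30 + P
b = -1/146 (b = 1/(30 - 176) = 1/(-146) = -1/146 ≈ -0.0068493)
1/((-58811 - 28)*b) = 1/((-58811 - 28)*(-1/146)) = -146/(-58839) = -1/58839*(-146) = 146/58839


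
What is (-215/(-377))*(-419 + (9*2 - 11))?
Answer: -88580/377 ≈ -234.96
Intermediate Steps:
(-215/(-377))*(-419 + (9*2 - 11)) = (-215*(-1/377))*(-419 + (18 - 11)) = 215*(-419 + 7)/377 = (215/377)*(-412) = -88580/377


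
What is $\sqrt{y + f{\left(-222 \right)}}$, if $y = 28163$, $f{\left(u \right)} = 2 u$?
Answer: $\sqrt{27719} \approx 166.49$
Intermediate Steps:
$\sqrt{y + f{\left(-222 \right)}} = \sqrt{28163 + 2 \left(-222\right)} = \sqrt{28163 - 444} = \sqrt{27719}$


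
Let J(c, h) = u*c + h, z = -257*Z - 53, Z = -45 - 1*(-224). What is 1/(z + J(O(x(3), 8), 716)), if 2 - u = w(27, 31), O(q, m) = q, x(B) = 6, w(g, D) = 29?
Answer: -1/45502 ≈ -2.1977e-5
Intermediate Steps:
u = -27 (u = 2 - 1*29 = 2 - 29 = -27)
Z = 179 (Z = -45 + 224 = 179)
z = -46056 (z = -257*179 - 53 = -46003 - 53 = -46056)
J(c, h) = h - 27*c (J(c, h) = -27*c + h = h - 27*c)
1/(z + J(O(x(3), 8), 716)) = 1/(-46056 + (716 - 27*6)) = 1/(-46056 + (716 - 162)) = 1/(-46056 + 554) = 1/(-45502) = -1/45502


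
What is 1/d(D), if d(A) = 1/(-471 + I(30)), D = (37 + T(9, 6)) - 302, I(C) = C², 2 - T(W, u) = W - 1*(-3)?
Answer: 429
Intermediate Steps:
T(W, u) = -1 - W (T(W, u) = 2 - (W - 1*(-3)) = 2 - (W + 3) = 2 - (3 + W) = 2 + (-3 - W) = -1 - W)
D = -275 (D = (37 + (-1 - 1*9)) - 302 = (37 + (-1 - 9)) - 302 = (37 - 10) - 302 = 27 - 302 = -275)
d(A) = 1/429 (d(A) = 1/(-471 + 30²) = 1/(-471 + 900) = 1/429)
1/d(D) = 1/(1/429) = 429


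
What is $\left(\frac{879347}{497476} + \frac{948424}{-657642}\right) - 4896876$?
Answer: $- \frac{114433377786488903}{23368650828} \approx -4.8969 \cdot 10^{6}$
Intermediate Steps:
$\left(\frac{879347}{497476} + \frac{948424}{-657642}\right) - 4896876 = \left(879347 \cdot \frac{1}{497476} + 948424 \left(- \frac{1}{657642}\right)\right) - 4896876 = \left(\frac{125621}{71068} - \frac{474212}{328821}\right) - 4896876 = \frac{7605524425}{23368650828} - 4896876 = - \frac{114433377786488903}{23368650828}$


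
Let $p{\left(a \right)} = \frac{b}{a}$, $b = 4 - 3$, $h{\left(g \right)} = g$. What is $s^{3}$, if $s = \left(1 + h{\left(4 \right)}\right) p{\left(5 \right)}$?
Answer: $1$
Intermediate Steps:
$b = 1$ ($b = 4 - 3 = 1$)
$p{\left(a \right)} = \frac{1}{a}$ ($p{\left(a \right)} = 1 \frac{1}{a} = \frac{1}{a}$)
$s = 1$ ($s = \frac{1 + 4}{5} = 5 \cdot \frac{1}{5} = 1$)
$s^{3} = 1^{3} = 1$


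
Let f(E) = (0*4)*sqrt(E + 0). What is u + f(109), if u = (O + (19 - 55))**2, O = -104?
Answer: 19600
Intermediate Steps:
u = 19600 (u = (-104 + (19 - 55))**2 = (-104 - 36)**2 = (-140)**2 = 19600)
f(E) = 0 (f(E) = 0*sqrt(E) = 0)
u + f(109) = 19600 + 0 = 19600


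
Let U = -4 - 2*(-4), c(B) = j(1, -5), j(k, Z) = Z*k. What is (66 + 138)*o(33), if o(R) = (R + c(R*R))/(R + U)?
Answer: 5712/37 ≈ 154.38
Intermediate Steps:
c(B) = -5 (c(B) = -5*1 = -5)
U = 4 (U = -4 + 8 = 4)
o(R) = (-5 + R)/(4 + R) (o(R) = (R - 5)/(R + 4) = (-5 + R)/(4 + R))
(66 + 138)*o(33) = (66 + 138)*((-5 + 33)/(4 + 33)) = 204*(28/37) = 5712/37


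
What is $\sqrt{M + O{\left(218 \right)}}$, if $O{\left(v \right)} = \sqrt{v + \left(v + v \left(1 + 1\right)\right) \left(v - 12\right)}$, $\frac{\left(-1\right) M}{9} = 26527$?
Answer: $\sqrt{-238743 + \sqrt{134942}} \approx 488.24 i$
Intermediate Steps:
$M = -238743$ ($M = \left(-9\right) 26527 = -238743$)
$O{\left(v \right)} = \sqrt{v + 3 v \left(-12 + v\right)}$ ($O{\left(v \right)} = \sqrt{v + \left(v + v 2\right) \left(-12 + v\right)} = \sqrt{v + \left(v + 2 v\right) \left(-12 + v\right)} = \sqrt{v + 3 v \left(-12 + v\right)}$)
$\sqrt{M + O{\left(218 \right)}} = \sqrt{-238743 + \sqrt{218 \left(-35 + 3 \cdot 218\right)}} = \sqrt{-238743 + \sqrt{218 \left(-35 + 654\right)}} = \sqrt{-238743 + \sqrt{218 \cdot 619}} = \sqrt{-238743 + \sqrt{134942}}$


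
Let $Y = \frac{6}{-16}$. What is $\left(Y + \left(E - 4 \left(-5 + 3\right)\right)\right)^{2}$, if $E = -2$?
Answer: $\frac{2025}{64} \approx 31.641$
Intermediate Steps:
$Y = - \frac{3}{8}$ ($Y = 6 \left(- \frac{1}{16}\right) = - \frac{3}{8} \approx -0.375$)
$\left(Y + \left(E - 4 \left(-5 + 3\right)\right)\right)^{2} = \left(- \frac{3}{8} - \left(2 + 4 \left(-5 + 3\right)\right)\right)^{2} = \left(- \frac{3}{8} - \left(2 + 4 \left(-2\right)\right)\right)^{2} = \left(- \frac{3}{8} - -6\right)^{2} = \left(- \frac{3}{8} + \left(-2 + 8\right)\right)^{2} = \left(- \frac{3}{8} + 6\right)^{2} = \left(\frac{45}{8}\right)^{2} = \frac{2025}{64}$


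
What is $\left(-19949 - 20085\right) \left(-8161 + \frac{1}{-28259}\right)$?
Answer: $\frac{9232709137800}{28259} \approx 3.2672 \cdot 10^{8}$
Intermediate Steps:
$\left(-19949 - 20085\right) \left(-8161 + \frac{1}{-28259}\right) = - 40034 \left(-8161 - \frac{1}{28259}\right) = \left(-40034\right) \left(- \frac{230621700}{28259}\right) = \frac{9232709137800}{28259}$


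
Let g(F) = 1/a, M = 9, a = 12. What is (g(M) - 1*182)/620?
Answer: -2183/7440 ≈ -0.29341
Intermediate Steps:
g(F) = 1/12
(g(M) - 1*182)/620 = (1/12 - 1*182)/620 = (1/12 - 182)*(1/620) = -2183/12*1/620 = -2183/7440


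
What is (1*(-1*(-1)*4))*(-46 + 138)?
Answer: 368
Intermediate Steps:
(1*(-1*(-1)*4))*(-46 + 138) = (1*(1*4))*92 = (1*4)*92 = 4*92 = 368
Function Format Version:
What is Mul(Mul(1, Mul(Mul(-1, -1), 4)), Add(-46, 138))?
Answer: 368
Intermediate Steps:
Mul(Mul(1, Mul(Mul(-1, -1), 4)), Add(-46, 138)) = Mul(Mul(1, Mul(1, 4)), 92) = Mul(Mul(1, 4), 92) = Mul(4, 92) = 368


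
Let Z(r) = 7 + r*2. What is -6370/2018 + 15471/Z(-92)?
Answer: -5391328/59531 ≈ -90.563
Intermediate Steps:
Z(r) = 7 + 2*r
-6370/2018 + 15471/Z(-92) = -6370/2018 + 15471/(7 + 2*(-92)) = -6370*1/2018 + 15471/(7 - 184) = -3185/1009 + 15471/(-177) = -3185/1009 + 15471*(-1/177) = -3185/1009 - 5157/59 = -5391328/59531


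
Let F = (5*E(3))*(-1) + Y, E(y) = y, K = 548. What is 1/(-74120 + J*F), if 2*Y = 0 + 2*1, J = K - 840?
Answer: -1/70032 ≈ -1.4279e-5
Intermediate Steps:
J = -292 (J = 548 - 840 = -292)
Y = 1 (Y = (0 + 2*1)/2 = (0 + 2)/2 = (½)*2 = 1)
F = -14 (F = (5*3)*(-1) + 1 = 15*(-1) + 1 = -15 + 1 = -14)
1/(-74120 + J*F) = 1/(-74120 - 292*(-14)) = 1/(-74120 + 4088) = 1/(-70032) = -1/70032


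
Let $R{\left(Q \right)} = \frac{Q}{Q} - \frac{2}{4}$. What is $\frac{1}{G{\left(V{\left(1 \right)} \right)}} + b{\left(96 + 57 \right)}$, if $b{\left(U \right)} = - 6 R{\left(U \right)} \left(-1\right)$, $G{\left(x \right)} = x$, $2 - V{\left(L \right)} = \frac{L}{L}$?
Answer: $4$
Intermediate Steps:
$V{\left(L \right)} = 1$ ($V{\left(L \right)} = 2 - \frac{L}{L} = 2 - 1 = 1$)
$R{\left(Q \right)} = \frac{1}{2}$ ($R{\left(Q \right)} = 1 - \frac{1}{2} = \frac{1}{2}$)
$b{\left(U \right)} = 3$ ($b{\left(U \right)} = \left(-6\right) \frac{1}{2} \left(-1\right) = \left(-3\right) \left(-1\right) = 3$)
$\frac{1}{G{\left(V{\left(1 \right)} \right)}} + b{\left(96 + 57 \right)} = 1^{-1} + 3 = 1 + 3 = 4$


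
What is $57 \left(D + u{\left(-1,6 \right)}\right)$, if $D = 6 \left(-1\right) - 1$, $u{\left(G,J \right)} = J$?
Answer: $-57$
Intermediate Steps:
$D = -7$ ($D = -6 - 1 = -7$)
$57 \left(D + u{\left(-1,6 \right)}\right) = 57 \left(-7 + 6\right) = 57 \left(-1\right) = -57$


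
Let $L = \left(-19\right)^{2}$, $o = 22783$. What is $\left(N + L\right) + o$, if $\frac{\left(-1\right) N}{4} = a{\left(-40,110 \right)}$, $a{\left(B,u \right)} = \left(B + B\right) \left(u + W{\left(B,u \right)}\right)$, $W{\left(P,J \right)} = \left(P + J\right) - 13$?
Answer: $76584$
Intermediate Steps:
$W{\left(P,J \right)} = -13 + J + P$ ($W{\left(P,J \right)} = \left(J + P\right) - 13 = -13 + J + P$)
$a{\left(B,u \right)} = 2 B \left(-13 + B + 2 u\right)$ ($a{\left(B,u \right)} = \left(B + B\right) \left(u + \left(-13 + u + B\right)\right) = 2 B \left(u + \left(-13 + B + u\right)\right) = 2 B \left(-13 + B + 2 u\right)$)
$N = 53440$ ($N = - 4 \cdot 2 \left(-40\right) \left(-13 - 40 + 2 \cdot 110\right) = - 4 \cdot 2 \left(-40\right) \left(-13 - 40 + 220\right) = - 4 \cdot 2 \left(-40\right) 167 = \left(-4\right) \left(-13360\right) = 53440$)
$L = 361$
$\left(N + L\right) + o = \left(53440 + 361\right) + 22783 = 53801 + 22783 = 76584$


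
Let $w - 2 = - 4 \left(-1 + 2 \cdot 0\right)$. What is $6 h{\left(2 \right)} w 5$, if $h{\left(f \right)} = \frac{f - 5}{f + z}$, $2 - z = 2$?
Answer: $-270$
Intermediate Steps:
$z = 0$ ($z = 2 - 2 = 0$)
$h{\left(f \right)} = \frac{-5 + f}{f}$ ($h{\left(f \right)} = \frac{f - 5}{f + 0} = \frac{-5 + f}{f}$)
$w = 6$ ($w = 2 - 4 \left(-1 + 2 \cdot 0\right) = 2 - 4 \left(-1 + 0\right) = 2 - -4 = 2 + 4 = 6$)
$6 h{\left(2 \right)} w 5 = 6 \frac{-5 + 2}{2} \cdot 6 \cdot 5 = 6 \cdot \frac{1}{2} \left(-3\right) 6 \cdot 5 = 6 \left(- \frac{3}{2}\right) 6 \cdot 5 = \left(-9\right) 6 \cdot 5 = \left(-54\right) 5 = -270$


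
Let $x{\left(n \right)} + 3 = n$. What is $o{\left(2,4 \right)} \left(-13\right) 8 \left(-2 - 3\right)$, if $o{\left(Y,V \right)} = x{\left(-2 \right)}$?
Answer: $-2600$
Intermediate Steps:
$x{\left(n \right)} = -3 + n$
$o{\left(Y,V \right)} = -5$ ($o{\left(Y,V \right)} = -3 - 2 = -5$)
$o{\left(2,4 \right)} \left(-13\right) 8 \left(-2 - 3\right) = \left(-5\right) \left(-13\right) 8 \left(-2 - 3\right) = 65 \cdot 8 \left(-2 - 3\right) = 520 \left(-5\right) = -2600$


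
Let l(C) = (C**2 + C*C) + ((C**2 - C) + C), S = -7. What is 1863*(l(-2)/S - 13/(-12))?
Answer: -32913/28 ≈ -1175.5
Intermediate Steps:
l(C) = 3*C**2 (l(C) = (C**2 + C**2) + C**2 = 2*C**2 + C**2 = 3*C**2)
1863*(l(-2)/S - 13/(-12)) = 1863*((3*(-2)**2)/(-7) - 13/(-12)) = 1863*((3*4)*(-1/7) - 13*(-1/12)) = 1863*(12*(-1/7) + 13/12) = 1863*(-12/7 + 13/12) = 1863*(-53/84) = -32913/28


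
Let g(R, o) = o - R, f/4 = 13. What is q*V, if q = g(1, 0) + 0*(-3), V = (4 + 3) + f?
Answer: -59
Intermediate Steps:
f = 52 (f = 4*13 = 52)
V = 59 (V = (4 + 3) + 52 = 7 + 52 = 59)
q = -1 (q = (0 - 1*1) + 0*(-3) = (0 - 1) + 0 = -1 + 0 = -1)
q*V = -1*59 = -59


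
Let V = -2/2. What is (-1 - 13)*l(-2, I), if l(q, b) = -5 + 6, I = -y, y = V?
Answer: -14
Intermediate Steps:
V = -1 (V = -2*½ = -1)
y = -1
I = 1 (I = -1*(-1) = 1)
l(q, b) = 1
(-1 - 13)*l(-2, I) = (-1 - 13)*1 = -14*1 = -14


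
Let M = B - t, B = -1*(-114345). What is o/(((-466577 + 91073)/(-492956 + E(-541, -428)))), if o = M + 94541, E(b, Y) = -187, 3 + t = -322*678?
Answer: 70224385105/125168 ≈ 5.6104e+5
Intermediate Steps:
B = 114345
t = -218319 (t = -3 - 322*678 = -3 - 218316 = -218319)
M = 332664 (M = 114345 - 1*(-218319) = 114345 + 218319 = 332664)
o = 427205 (o = 332664 + 94541 = 427205)
o/(((-466577 + 91073)/(-492956 + E(-541, -428)))) = 427205/(((-466577 + 91073)/(-492956 - 187))) = 427205/((-375504/(-493143))) = 427205/((-375504*(-1/493143))) = 427205/(125168/164381) = 427205*(164381/125168) = 70224385105/125168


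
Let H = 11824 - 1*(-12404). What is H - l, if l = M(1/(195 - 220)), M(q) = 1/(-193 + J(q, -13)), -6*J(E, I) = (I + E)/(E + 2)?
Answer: 683423571/28208 ≈ 24228.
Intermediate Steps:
J(E, I) = -(E + I)/(6*(2 + E)) (J(E, I) = -(I + E)/(6*(E + 2)) = -(E + I)/(6*(2 + E)))
M(q) = 1/(-193 + (13 - q)/(6*(2 + q))) (M(q) = 1/(-193 + (-q - 1*(-13))/(6*(2 + q))) = 1/(-193 + (-q + 13)/(6*(2 + q))) = 1/(-193 + (13 - q)/(6*(2 + q))))
l = -147/28208 (l = 6*(-2 - 1/(195 - 220))/(2303 + 1159/(195 - 220)) = 6*(-2 - 1/(-25))/(2303 + 1159/(-25)) = 6*(-2 - 1*(-1/25))/(2303 + 1159*(-1/25)) = 6*(-2 + 1/25)/(2303 - 1159/25) = 6*(-49/25)/(56416/25) = 6*(25/56416)*(-49/25) = -147/28208 ≈ -0.0052113)
H = 24228 (H = 11824 + 12404 = 24228)
H - l = 24228 - 1*(-147/28208) = 24228 + 147/28208 = 683423571/28208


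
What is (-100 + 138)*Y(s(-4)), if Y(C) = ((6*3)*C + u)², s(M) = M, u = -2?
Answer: 208088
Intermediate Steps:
Y(C) = (-2 + 18*C)² (Y(C) = ((6*3)*C - 2)² = (18*C - 2)² = (-2 + 18*C)²)
(-100 + 138)*Y(s(-4)) = (-100 + 138)*(4*(-1 + 9*(-4))²) = 38*(4*(-1 - 36)²) = 38*(4*(-37)²) = 38*(4*1369) = 38*5476 = 208088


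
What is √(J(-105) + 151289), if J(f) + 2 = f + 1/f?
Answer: 71*√330645/105 ≈ 388.82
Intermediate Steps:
J(f) = -2 + f + 1/f (J(f) = -2 + (f + 1/f) = -2 + f + 1/f)
√(J(-105) + 151289) = √((-2 - 105 + 1/(-105)) + 151289) = √((-2 - 105 - 1/105) + 151289) = √(-11236/105 + 151289) = √(15874109/105) = 71*√330645/105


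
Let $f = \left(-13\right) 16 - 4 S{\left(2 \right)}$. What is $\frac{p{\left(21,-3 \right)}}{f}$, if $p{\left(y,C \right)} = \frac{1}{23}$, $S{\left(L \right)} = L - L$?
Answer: $- \frac{1}{4784} \approx -0.00020903$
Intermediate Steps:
$S{\left(L \right)} = 0$
$p{\left(y,C \right)} = \frac{1}{23}$
$f = -208$ ($f = \left(-13\right) 16 - 0 = -208 + 0 = -208$)
$\frac{p{\left(21,-3 \right)}}{f} = \frac{1}{23 \left(-208\right)} = \frac{1}{23} \left(- \frac{1}{208}\right) = - \frac{1}{4784}$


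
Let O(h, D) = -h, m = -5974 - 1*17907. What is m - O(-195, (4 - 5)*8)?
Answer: -24076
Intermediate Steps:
m = -23881 (m = -5974 - 17907 = -23881)
m - O(-195, (4 - 5)*8) = -23881 - (-1)*(-195) = -23881 - 1*195 = -23881 - 195 = -24076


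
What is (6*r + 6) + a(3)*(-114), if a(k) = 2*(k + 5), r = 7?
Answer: -1776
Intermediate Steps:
a(k) = 10 + 2*k (a(k) = 2*(5 + k) = 10 + 2*k)
(6*r + 6) + a(3)*(-114) = (6*7 + 6) + (10 + 2*3)*(-114) = (42 + 6) + (10 + 6)*(-114) = 48 + 16*(-114) = 48 - 1824 = -1776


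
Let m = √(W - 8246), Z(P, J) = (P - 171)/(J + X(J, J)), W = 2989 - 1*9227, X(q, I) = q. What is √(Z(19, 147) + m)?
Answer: √(-228 + 882*I*√3621)/21 ≈ 7.7406 + 7.7739*I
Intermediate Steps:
W = -6238 (W = 2989 - 9227 = -6238)
Z(P, J) = (-171 + P)/(2*J) (Z(P, J) = (P - 171)/(J + J) = (-171 + P)/((2*J)) = (-171 + P)*(1/(2*J)) = (-171 + P)/(2*J))
m = 2*I*√3621 (m = √(-6238 - 8246) = √(-14484) = 2*I*√3621 ≈ 120.35*I)
√(Z(19, 147) + m) = √((½)*(-171 + 19)/147 + 2*I*√3621) = √((½)*(1/147)*(-152) + 2*I*√3621) = √(-76/147 + 2*I*√3621)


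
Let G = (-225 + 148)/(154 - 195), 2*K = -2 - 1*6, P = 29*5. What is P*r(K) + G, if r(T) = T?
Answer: -23703/41 ≈ -578.12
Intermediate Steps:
P = 145
K = -4 (K = (-2 - 1*6)/2 = (-2 - 6)/2 = (½)*(-8) = -4)
G = 77/41 (G = -77/(-41) = -77*(-1/41) = 77/41 ≈ 1.8780)
P*r(K) + G = 145*(-4) + 77/41 = -580 + 77/41 = -23703/41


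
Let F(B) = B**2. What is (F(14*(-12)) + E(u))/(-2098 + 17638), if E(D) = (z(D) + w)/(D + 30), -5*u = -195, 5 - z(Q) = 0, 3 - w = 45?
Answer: 1947419/1072260 ≈ 1.8162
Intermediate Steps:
w = -42 (w = 3 - 1*45 = 3 - 45 = -42)
z(Q) = 5 (z(Q) = 5 - 1*0 = 5 + 0 = 5)
u = 39 (u = -1/5*(-195) = 39)
E(D) = -37/(30 + D) (E(D) = (5 - 42)/(D + 30) = -37/(30 + D))
(F(14*(-12)) + E(u))/(-2098 + 17638) = ((14*(-12))**2 - 37/(30 + 39))/(-2098 + 17638) = ((-168)**2 - 37/69)/15540 = (28224 - 37*1/69)*(1/15540) = (28224 - 37/69)*(1/15540) = (1947419/69)*(1/15540) = 1947419/1072260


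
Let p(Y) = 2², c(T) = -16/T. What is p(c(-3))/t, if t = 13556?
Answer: 1/3389 ≈ 0.00029507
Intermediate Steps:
p(Y) = 4
p(c(-3))/t = 4/13556 = 4*(1/13556) = 1/3389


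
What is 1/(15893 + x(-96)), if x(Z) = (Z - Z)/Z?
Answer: 1/15893 ≈ 6.2921e-5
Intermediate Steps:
x(Z) = 0 (x(Z) = 0/Z = 0)
1/(15893 + x(-96)) = 1/(15893 + 0) = 1/15893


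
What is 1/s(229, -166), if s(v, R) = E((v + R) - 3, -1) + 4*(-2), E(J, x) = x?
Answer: -1/9 ≈ -0.11111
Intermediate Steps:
s(v, R) = -9 (s(v, R) = -1 + 4*(-2) = -1 - 8 = -9)
1/s(229, -166) = 1/(-9) = -1/9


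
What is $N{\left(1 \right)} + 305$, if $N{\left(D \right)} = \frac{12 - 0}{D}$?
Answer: $317$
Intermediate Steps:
$N{\left(D \right)} = \frac{12}{D}$ ($N{\left(D \right)} = \frac{12 + 0}{D} = \frac{12}{D}$)
$N{\left(1 \right)} + 305 = \frac{12}{1} + 305 = 12 \cdot 1 + 305 = 12 + 305 = 317$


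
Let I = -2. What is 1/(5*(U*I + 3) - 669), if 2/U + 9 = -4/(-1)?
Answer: -1/650 ≈ -0.0015385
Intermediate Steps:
U = -⅖ (U = 2/(-9 - 4/(-1)) = 2/(-9 - 4*(-1)) = 2/(-9 + 4) = 2/(-5) = 2*(-⅕) = -⅖ ≈ -0.40000)
1/(5*(U*I + 3) - 669) = 1/(5*(-⅖*(-2) + 3) - 669) = 1/(5*(⅘ + 3) - 669) = 1/(5*(19/5) - 669) = 1/(19 - 669) = 1/(-650) = -1/650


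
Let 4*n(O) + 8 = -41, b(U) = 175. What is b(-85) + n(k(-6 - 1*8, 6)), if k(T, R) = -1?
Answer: 651/4 ≈ 162.75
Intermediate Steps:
n(O) = -49/4 (n(O) = -2 + (1/4)*(-41) = -2 - 41/4 = -49/4)
b(-85) + n(k(-6 - 1*8, 6)) = 175 - 49/4 = 651/4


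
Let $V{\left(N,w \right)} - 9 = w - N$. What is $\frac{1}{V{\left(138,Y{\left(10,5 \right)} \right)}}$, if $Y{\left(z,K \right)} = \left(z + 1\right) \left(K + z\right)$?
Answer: $\frac{1}{36} \approx 0.027778$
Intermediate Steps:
$Y{\left(z,K \right)} = \left(1 + z\right) \left(K + z\right)$
$V{\left(N,w \right)} = 9 + w - N$ ($V{\left(N,w \right)} = 9 - \left(N - w\right) = 9 + w - N$)
$\frac{1}{V{\left(138,Y{\left(10,5 \right)} \right)}} = \frac{1}{9 + \left(5 + 10 + 10^{2} + 5 \cdot 10\right) - 138} = \frac{1}{9 + \left(5 + 10 + 100 + 50\right) - 138} = \frac{1}{9 + 165 - 138} = \frac{1}{36}$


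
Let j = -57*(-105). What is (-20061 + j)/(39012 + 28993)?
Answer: -14076/68005 ≈ -0.20698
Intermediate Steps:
j = 5985
(-20061 + j)/(39012 + 28993) = (-20061 + 5985)/(39012 + 28993) = -14076/68005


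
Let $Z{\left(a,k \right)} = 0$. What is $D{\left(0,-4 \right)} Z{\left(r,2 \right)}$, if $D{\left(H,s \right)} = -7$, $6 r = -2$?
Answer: $0$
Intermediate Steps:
$r = - \frac{1}{3}$ ($r = \frac{1}{6} \left(-2\right) = - \frac{1}{3} \approx -0.33333$)
$D{\left(0,-4 \right)} Z{\left(r,2 \right)} = \left(-7\right) 0 = 0$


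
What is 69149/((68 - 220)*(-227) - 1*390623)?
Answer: -69149/356119 ≈ -0.19417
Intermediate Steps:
69149/((68 - 220)*(-227) - 1*390623) = 69149/(-152*(-227) - 390623) = 69149/(34504 - 390623) = 69149/(-356119) = 69149*(-1/356119) = -69149/356119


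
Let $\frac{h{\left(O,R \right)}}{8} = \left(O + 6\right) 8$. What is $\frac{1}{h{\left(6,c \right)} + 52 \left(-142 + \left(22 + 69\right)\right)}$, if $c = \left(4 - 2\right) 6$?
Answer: $- \frac{1}{1884} \approx -0.00053079$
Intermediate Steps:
$c = 12$ ($c = 2 \cdot 6 = 12$)
$h{\left(O,R \right)} = 384 + 64 O$ ($h{\left(O,R \right)} = 8 \left(O + 6\right) 8 = 8 \left(6 + O\right) 8 = 8 \left(48 + 8 O\right) = 384 + 64 O$)
$\frac{1}{h{\left(6,c \right)} + 52 \left(-142 + \left(22 + 69\right)\right)} = \frac{1}{\left(384 + 64 \cdot 6\right) + 52 \left(-142 + \left(22 + 69\right)\right)} = \frac{1}{\left(384 + 384\right) + 52 \left(-142 + 91\right)} = \frac{1}{768 + 52 \left(-51\right)} = \frac{1}{768 - 2652} = \frac{1}{-1884} = - \frac{1}{1884}$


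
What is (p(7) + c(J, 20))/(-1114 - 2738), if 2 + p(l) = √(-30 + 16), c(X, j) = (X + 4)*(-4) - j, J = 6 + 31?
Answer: 31/642 - I*√14/3852 ≈ 0.048287 - 0.00097135*I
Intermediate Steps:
J = 37
c(X, j) = -16 - j - 4*X (c(X, j) = (4 + X)*(-4) - j = (-16 - 4*X) - j = -16 - j - 4*X)
p(l) = -2 + I*√14 (p(l) = -2 + √(-30 + 16) = -2 + √(-14) = -2 + I*√14)
(p(7) + c(J, 20))/(-1114 - 2738) = ((-2 + I*√14) + (-16 - 1*20 - 4*37))/(-1114 - 2738) = ((-2 + I*√14) + (-16 - 20 - 148))/(-3852) = ((-2 + I*√14) - 184)*(-1/3852) = (-186 + I*√14)*(-1/3852) = 31/642 - I*√14/3852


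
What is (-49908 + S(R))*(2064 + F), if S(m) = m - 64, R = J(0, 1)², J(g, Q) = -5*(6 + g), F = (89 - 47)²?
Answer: -187847616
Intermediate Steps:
F = 1764 (F = 42² = 1764)
J(g, Q) = -30 - 5*g
R = 900 (R = (-30 - 5*0)² = (-30 + 0)² = (-30)² = 900)
S(m) = -64 + m
(-49908 + S(R))*(2064 + F) = (-49908 + (-64 + 900))*(2064 + 1764) = (-49908 + 836)*3828 = -49072*3828 = -187847616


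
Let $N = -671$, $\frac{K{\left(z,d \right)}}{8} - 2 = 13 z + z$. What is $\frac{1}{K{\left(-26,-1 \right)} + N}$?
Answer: $- \frac{1}{3567} \approx -0.00028035$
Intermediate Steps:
$K{\left(z,d \right)} = 16 + 112 z$ ($K{\left(z,d \right)} = 16 + 8 \left(13 z + z\right) = 16 + 8 \cdot 14 z = 16 + 112 z$)
$\frac{1}{K{\left(-26,-1 \right)} + N} = \frac{1}{\left(16 + 112 \left(-26\right)\right) - 671} = \frac{1}{\left(16 - 2912\right) - 671} = \frac{1}{-2896 - 671} = \frac{1}{-3567} = - \frac{1}{3567}$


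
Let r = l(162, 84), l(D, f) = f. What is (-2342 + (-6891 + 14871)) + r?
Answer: 5722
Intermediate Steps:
r = 84
(-2342 + (-6891 + 14871)) + r = (-2342 + (-6891 + 14871)) + 84 = (-2342 + 7980) + 84 = 5638 + 84 = 5722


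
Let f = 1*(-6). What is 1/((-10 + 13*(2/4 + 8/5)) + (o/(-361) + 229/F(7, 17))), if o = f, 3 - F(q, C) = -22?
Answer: 18050/477903 ≈ 0.037769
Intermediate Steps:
F(q, C) = 25 (F(q, C) = 3 - 1*(-22) = 3 + 22 = 25)
f = -6
o = -6
1/((-10 + 13*(2/4 + 8/5)) + (o/(-361) + 229/F(7, 17))) = 1/((-10 + 13*(2/4 + 8/5)) + (-6/(-361) + 229/25)) = 1/((-10 + 13*(2*(1/4) + 8*(1/5))) + (-6*(-1/361) + 229*(1/25))) = 1/((-10 + 13*(1/2 + 8/5)) + (6/361 + 229/25)) = 1/((-10 + 13*(21/10)) + 82819/9025) = 1/((-10 + 273/10) + 82819/9025) = 1/(173/10 + 82819/9025) = 1/(477903/18050) = 18050/477903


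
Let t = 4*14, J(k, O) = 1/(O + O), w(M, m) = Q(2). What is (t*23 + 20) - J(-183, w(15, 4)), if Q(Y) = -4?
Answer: 10465/8 ≈ 1308.1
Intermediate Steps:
w(M, m) = -4
J(k, O) = 1/(2*O)
t = 56
(t*23 + 20) - J(-183, w(15, 4)) = (56*23 + 20) - 1/(2*(-4)) = (1288 + 20) - (-1)/(2*4) = 1308 - 1*(-⅛) = 1308 + ⅛ = 10465/8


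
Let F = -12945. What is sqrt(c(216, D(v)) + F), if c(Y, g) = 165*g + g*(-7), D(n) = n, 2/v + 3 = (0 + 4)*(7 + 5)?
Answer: I*sqrt(2911045)/15 ≈ 113.75*I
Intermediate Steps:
v = 2/45 (v = 2/(-3 + (0 + 4)*(7 + 5)) = 2/(-3 + 4*12) = 2/(-3 + 48) = 2/45 ≈ 0.044444)
c(Y, g) = 158*g (c(Y, g) = 165*g - 7*g = 158*g)
sqrt(c(216, D(v)) + F) = sqrt(158*(2/45) - 12945) = sqrt(316/45 - 12945) = sqrt(-582209/45) = I*sqrt(2911045)/15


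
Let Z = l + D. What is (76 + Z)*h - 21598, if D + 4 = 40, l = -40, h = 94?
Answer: -14830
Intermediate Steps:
D = 36 (D = -4 + 40 = 36)
Z = -4 (Z = -40 + 36 = -4)
(76 + Z)*h - 21598 = (76 - 4)*94 - 21598 = 72*94 - 21598 = 6768 - 21598 = -14830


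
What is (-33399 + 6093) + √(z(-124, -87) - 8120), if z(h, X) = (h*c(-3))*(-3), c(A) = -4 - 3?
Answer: -27306 + 2*I*√2681 ≈ -27306.0 + 103.56*I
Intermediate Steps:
c(A) = -7
z(h, X) = 21*h (z(h, X) = (h*(-7))*(-3) = -7*h*(-3) = 21*h)
(-33399 + 6093) + √(z(-124, -87) - 8120) = (-33399 + 6093) + √(21*(-124) - 8120) = -27306 + √(-2604 - 8120) = -27306 + √(-10724) = -27306 + 2*I*√2681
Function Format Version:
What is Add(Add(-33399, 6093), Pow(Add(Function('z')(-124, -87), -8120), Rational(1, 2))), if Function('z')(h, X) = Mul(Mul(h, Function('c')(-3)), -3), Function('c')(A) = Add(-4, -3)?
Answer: Add(-27306, Mul(2, I, Pow(2681, Rational(1, 2)))) ≈ Add(-27306., Mul(103.56, I))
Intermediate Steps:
Function('c')(A) = -7
Function('z')(h, X) = Mul(21, h) (Function('z')(h, X) = Mul(Mul(h, -7), -3) = Mul(Mul(-7, h), -3) = Mul(21, h))
Add(Add(-33399, 6093), Pow(Add(Function('z')(-124, -87), -8120), Rational(1, 2))) = Add(Add(-33399, 6093), Pow(Add(Mul(21, -124), -8120), Rational(1, 2))) = Add(-27306, Pow(Add(-2604, -8120), Rational(1, 2))) = Add(-27306, Pow(-10724, Rational(1, 2))) = Add(-27306, Mul(2, I, Pow(2681, Rational(1, 2))))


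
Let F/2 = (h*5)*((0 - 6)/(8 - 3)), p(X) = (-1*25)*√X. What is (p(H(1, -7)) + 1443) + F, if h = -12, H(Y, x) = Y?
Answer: 1562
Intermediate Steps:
p(X) = -25*√X
F = 144 (F = 2*((-12*5)*((0 - 6)/(8 - 3))) = 2*(-(-360)/5) = 2*(-60*(-6/5)) = 2*72 = 144)
(p(H(1, -7)) + 1443) + F = (-25*√1 + 1443) + 144 = (-25*1 + 1443) + 144 = (-25 + 1443) + 144 = 1418 + 144 = 1562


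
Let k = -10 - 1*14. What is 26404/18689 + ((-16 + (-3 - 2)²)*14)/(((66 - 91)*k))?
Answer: 3032869/1868900 ≈ 1.6228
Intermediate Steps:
k = -24 (k = -10 - 14 = -24)
26404/18689 + ((-16 + (-3 - 2)²)*14)/(((66 - 91)*k)) = 26404/18689 + ((-16 + (-3 - 2)²)*14)/(((66 - 91)*(-24))) = 26404*(1/18689) + ((-16 + (-5)²)*14)/((-25*(-24))) = 26404/18689 + ((-16 + 25)*14)/600 = 26404/18689 + (9*14)*(1/600) = 26404/18689 + 126*(1/600) = 26404/18689 + 21/100 = 3032869/1868900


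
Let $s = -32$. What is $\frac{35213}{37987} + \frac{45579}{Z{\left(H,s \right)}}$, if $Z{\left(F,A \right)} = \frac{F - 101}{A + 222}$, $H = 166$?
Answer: $\frac{65794017743}{493831} \approx 1.3323 \cdot 10^{5}$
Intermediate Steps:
$Z{\left(F,A \right)} = \frac{-101 + F}{222 + A}$
$\frac{35213}{37987} + \frac{45579}{Z{\left(H,s \right)}} = \frac{35213}{37987} + \frac{45579}{\frac{1}{222 - 32} \left(-101 + 166\right)} = 35213 \cdot \frac{1}{37987} + \frac{45579}{\frac{1}{190} \cdot 65} = \frac{35213}{37987} + \frac{45579}{\frac{1}{190} \cdot 65} = \frac{35213}{37987} + \frac{45579}{\frac{13}{38}} = \frac{35213}{37987} + 45579 \cdot \frac{38}{13} = \frac{35213}{37987} + \frac{1732002}{13} = \frac{65794017743}{493831}$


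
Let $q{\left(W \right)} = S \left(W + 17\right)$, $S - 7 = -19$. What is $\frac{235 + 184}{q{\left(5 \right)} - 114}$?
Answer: $- \frac{419}{378} \approx -1.1085$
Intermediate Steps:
$S = -12$ ($S = 7 - 19 = -12$)
$q{\left(W \right)} = -204 - 12 W$ ($q{\left(W \right)} = - 12 \left(W + 17\right) = - 12 \left(17 + W\right) = -204 - 12 W$)
$\frac{235 + 184}{q{\left(5 \right)} - 114} = \frac{235 + 184}{\left(-204 - 60\right) - 114} = \frac{419}{\left(-204 - 60\right) - 114} = \frac{419}{-264 - 114} = \frac{419}{-378} = 419 \left(- \frac{1}{378}\right) = - \frac{419}{378}$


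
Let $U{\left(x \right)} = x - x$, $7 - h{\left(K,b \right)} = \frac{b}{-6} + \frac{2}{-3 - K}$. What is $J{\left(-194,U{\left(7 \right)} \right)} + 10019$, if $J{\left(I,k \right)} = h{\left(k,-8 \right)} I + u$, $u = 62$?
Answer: $\frac{26557}{3} \approx 8852.3$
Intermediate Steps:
$h{\left(K,b \right)} = 7 - \frac{2}{-3 - K} + \frac{b}{6}$ ($h{\left(K,b \right)} = 7 - \left(\frac{b}{-6} + \frac{2}{-3 - K}\right) = 7 - \left(b \left(- \frac{1}{6}\right) + \frac{2}{-3 - K}\right) = 7 - \left(- \frac{b}{6} + \frac{2}{-3 - K}\right) = 7 - \left(\frac{2}{-3 - K} - \frac{b}{6}\right) = 7 + \left(- \frac{2}{-3 - K} + \frac{b}{6}\right) = 7 - \frac{2}{-3 - K} + \frac{b}{6}$)
$U{\left(x \right)} = 0$
$J{\left(I,k \right)} = 62 + \frac{I \left(114 + 34 k\right)}{6 \left(3 + k\right)}$ ($J{\left(I,k \right)} = \frac{138 + 3 \left(-8\right) + 42 k + k \left(-8\right)}{6 \left(3 + k\right)} I + 62 = \frac{138 - 24 + 42 k - 8 k}{6 \left(3 + k\right)} I + 62 = \frac{114 + 34 k}{6 \left(3 + k\right)} I + 62 = \frac{I \left(114 + 34 k\right)}{6 \left(3 + k\right)} + 62 = 62 + \frac{I \left(114 + 34 k\right)}{6 \left(3 + k\right)}$)
$J{\left(-194,U{\left(7 \right)} \right)} + 10019 = \frac{558 + 186 \cdot 0 - 194 \left(57 + 17 \cdot 0\right)}{3 \left(3 + 0\right)} + 10019 = \frac{558 + 0 - 194 \left(57 + 0\right)}{3 \cdot 3} + 10019 = \frac{1}{3} \cdot \frac{1}{3} \left(558 + 0 - 11058\right) + 10019 = \frac{1}{3} \cdot \frac{1}{3} \left(-10500\right) + 10019 = - \frac{3500}{3} + 10019 = \frac{26557}{3}$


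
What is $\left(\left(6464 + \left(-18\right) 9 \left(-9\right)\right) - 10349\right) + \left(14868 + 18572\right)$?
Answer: $31013$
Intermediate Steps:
$\left(\left(6464 + \left(-18\right) 9 \left(-9\right)\right) - 10349\right) + \left(14868 + 18572\right) = \left(\left(6464 - -1458\right) - 10349\right) + 33440 = \left(\left(6464 + 1458\right) - 10349\right) + 33440 = \left(7922 - 10349\right) + 33440 = -2427 + 33440 = 31013$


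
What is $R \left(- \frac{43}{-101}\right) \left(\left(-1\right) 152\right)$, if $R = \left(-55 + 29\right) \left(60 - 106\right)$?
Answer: $- \frac{7817056}{101} \approx -77397.0$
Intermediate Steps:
$R = 1196$ ($R = \left(-26\right) \left(-46\right) = 1196$)
$R \left(- \frac{43}{-101}\right) \left(\left(-1\right) 152\right) = 1196 \left(- \frac{43}{-101}\right) \left(\left(-1\right) 152\right) = 1196 \left(\left(-43\right) \left(- \frac{1}{101}\right)\right) \left(-152\right) = 1196 \cdot \frac{43}{101} \left(-152\right) = \frac{51428}{101} \left(-152\right) = - \frac{7817056}{101}$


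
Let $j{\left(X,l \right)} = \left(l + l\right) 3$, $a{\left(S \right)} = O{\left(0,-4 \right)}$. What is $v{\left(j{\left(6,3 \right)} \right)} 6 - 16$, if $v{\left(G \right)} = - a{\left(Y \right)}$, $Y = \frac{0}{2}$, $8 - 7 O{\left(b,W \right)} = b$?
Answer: $- \frac{160}{7} \approx -22.857$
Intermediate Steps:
$O{\left(b,W \right)} = \frac{8}{7} - \frac{b}{7}$
$Y = 0$ ($Y = 0 \cdot \frac{1}{2} = 0$)
$a{\left(S \right)} = \frac{8}{7}$ ($a{\left(S \right)} = \frac{8}{7} - 0 = \frac{8}{7} + 0 = \frac{8}{7}$)
$j{\left(X,l \right)} = 6 l$ ($j{\left(X,l \right)} = 2 l 3 = 6 l$)
$v{\left(G \right)} = - \frac{8}{7}$ ($v{\left(G \right)} = \left(-1\right) \frac{8}{7} = - \frac{8}{7}$)
$v{\left(j{\left(6,3 \right)} \right)} 6 - 16 = \left(- \frac{8}{7}\right) 6 - 16 = - \frac{48}{7} - 16 = - \frac{160}{7}$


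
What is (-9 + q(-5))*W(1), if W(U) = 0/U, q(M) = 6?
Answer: 0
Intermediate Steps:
W(U) = 0
(-9 + q(-5))*W(1) = (-9 + 6)*0 = -3*0 = 0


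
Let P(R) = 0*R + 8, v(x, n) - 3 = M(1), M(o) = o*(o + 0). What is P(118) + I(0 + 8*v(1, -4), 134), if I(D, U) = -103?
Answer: -95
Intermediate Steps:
M(o) = o² (M(o) = o*o = o²)
v(x, n) = 4 (v(x, n) = 3 + 1² = 3 + 1 = 4)
P(R) = 8 (P(R) = 0 + 8 = 8)
P(118) + I(0 + 8*v(1, -4), 134) = 8 - 103 = -95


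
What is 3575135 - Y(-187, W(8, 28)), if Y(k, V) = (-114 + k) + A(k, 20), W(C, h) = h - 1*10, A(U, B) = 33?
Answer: 3575403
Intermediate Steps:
W(C, h) = -10 + h (W(C, h) = h - 10 = -10 + h)
Y(k, V) = -81 + k (Y(k, V) = (-114 + k) + 33 = -81 + k)
3575135 - Y(-187, W(8, 28)) = 3575135 - (-81 - 187) = 3575135 - 1*(-268) = 3575135 + 268 = 3575403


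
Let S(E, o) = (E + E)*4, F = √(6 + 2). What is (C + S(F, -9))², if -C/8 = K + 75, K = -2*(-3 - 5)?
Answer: 530496 - 23296*√2 ≈ 4.9755e+5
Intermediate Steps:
F = 2*√2 (F = √8 = 2*√2 ≈ 2.8284)
S(E, o) = 8*E (S(E, o) = (2*E)*4 = 8*E)
K = 16 (K = -2*(-8) = 16)
C = -728 (C = -8*(16 + 75) = -8*91 = -728)
(C + S(F, -9))² = (-728 + 8*(2*√2))² = (-728 + 16*√2)²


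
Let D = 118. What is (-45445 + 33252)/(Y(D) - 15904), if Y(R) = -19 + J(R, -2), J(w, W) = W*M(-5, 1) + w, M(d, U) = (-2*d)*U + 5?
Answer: 12193/15835 ≈ 0.77000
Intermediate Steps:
M(d, U) = 5 - 2*U*d (M(d, U) = -2*U*d + 5 = 5 - 2*U*d)
J(w, W) = w + 15*W (J(w, W) = W*(5 - 2*1*(-5)) + w = W*(5 + 10) + w = W*15 + w = 15*W + w = w + 15*W)
Y(R) = -49 + R (Y(R) = -19 + (R + 15*(-2)) = -19 + (R - 30) = -19 + (-30 + R) = -49 + R)
(-45445 + 33252)/(Y(D) - 15904) = (-45445 + 33252)/((-49 + 118) - 15904) = -12193/(69 - 15904) = -12193/(-15835) = -12193*(-1/15835) = 12193/15835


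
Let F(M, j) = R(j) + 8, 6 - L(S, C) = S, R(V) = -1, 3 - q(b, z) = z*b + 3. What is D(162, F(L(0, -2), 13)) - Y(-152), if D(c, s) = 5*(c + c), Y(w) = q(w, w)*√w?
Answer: 1620 + 46208*I*√38 ≈ 1620.0 + 2.8485e+5*I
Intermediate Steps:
q(b, z) = -b*z (q(b, z) = 3 - (z*b + 3) = 3 - (b*z + 3) = 3 - (3 + b*z) = 3 + (-3 - b*z) = -b*z)
L(S, C) = 6 - S
F(M, j) = 7 (F(M, j) = -1 + 8 = 7)
Y(w) = -w^(5/2) (Y(w) = (-w*w)*√w = (-w²)*√w = -w^(5/2))
D(c, s) = 10*c (D(c, s) = 5*(2*c) = 10*c)
D(162, F(L(0, -2), 13)) - Y(-152) = 10*162 - (-1)*(-152)^(5/2) = 1620 - (-1)*46208*I*√38 = 1620 - (-46208)*I*√38 = 1620 + 46208*I*√38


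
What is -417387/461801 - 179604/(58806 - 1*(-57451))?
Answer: -131465467263/53687598857 ≈ -2.4487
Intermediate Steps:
-417387/461801 - 179604/(58806 - 1*(-57451)) = -417387*1/461801 - 179604/(58806 + 57451) = -417387/461801 - 179604/116257 = -131465467263/53687598857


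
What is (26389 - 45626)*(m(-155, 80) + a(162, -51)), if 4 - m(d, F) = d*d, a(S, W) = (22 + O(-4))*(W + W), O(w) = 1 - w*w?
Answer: 475827195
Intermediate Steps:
O(w) = 1 - w²
a(S, W) = 14*W (a(S, W) = (22 + (1 - 1*(-4)²))*(W + W) = (22 + (1 - 1*16))*(2*W) = (22 + (1 - 16))*(2*W) = (22 - 15)*(2*W) = 7*(2*W) = 14*W)
m(d, F) = 4 - d² (m(d, F) = 4 - d*d = 4 - d²)
(26389 - 45626)*(m(-155, 80) + a(162, -51)) = (26389 - 45626)*((4 - 1*(-155)²) + 14*(-51)) = -19237*((4 - 1*24025) - 714) = -19237*((4 - 24025) - 714) = -19237*(-24021 - 714) = -19237*(-24735) = 475827195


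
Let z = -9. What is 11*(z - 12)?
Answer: -231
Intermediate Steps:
11*(z - 12) = 11*(-9 - 12) = 11*(-21) = -231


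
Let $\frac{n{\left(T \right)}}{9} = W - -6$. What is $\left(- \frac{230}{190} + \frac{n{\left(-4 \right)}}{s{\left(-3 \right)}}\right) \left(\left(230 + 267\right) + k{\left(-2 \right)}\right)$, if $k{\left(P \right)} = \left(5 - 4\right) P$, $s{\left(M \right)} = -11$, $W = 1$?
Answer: $- \frac{65250}{19} \approx -3434.2$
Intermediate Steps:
$k{\left(P \right)} = P$ ($k{\left(P \right)} = 1 P = P$)
$n{\left(T \right)} = 63$ ($n{\left(T \right)} = 9 \left(1 - -6\right) = 9 \left(1 + 6\right) = 9 \cdot 7 = 63$)
$\left(- \frac{230}{190} + \frac{n{\left(-4 \right)}}{s{\left(-3 \right)}}\right) \left(\left(230 + 267\right) + k{\left(-2 \right)}\right) = \left(- \frac{230}{190} + \frac{63}{-11}\right) \left(\left(230 + 267\right) - 2\right) = \left(\left(-230\right) \frac{1}{190} + 63 \left(- \frac{1}{11}\right)\right) \left(497 - 2\right) = \left(- \frac{23}{19} - \frac{63}{11}\right) 495 = \left(- \frac{1450}{209}\right) 495 = - \frac{65250}{19}$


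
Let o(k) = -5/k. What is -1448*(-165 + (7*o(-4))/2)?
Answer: 232585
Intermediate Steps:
-1448*(-165 + (7*o(-4))/2) = -1448*(-165 + (7*(-5/(-4)))/2) = -1448*(-165 + (7*(-5*(-¼)))*(½)) = -1448*(-165 + (7*(5/4))*(½)) = -1448*(-165 + (35/4)*(½)) = -1448*(-165 + 35/8) = -1448*(-1285/8) = 232585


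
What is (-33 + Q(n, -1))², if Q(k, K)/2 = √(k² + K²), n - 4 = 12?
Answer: 2117 - 132*√257 ≈ 0.87902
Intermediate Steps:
n = 16 (n = 4 + 12 = 16)
Q(k, K) = 2*√(K² + k²) (Q(k, K) = 2*√(k² + K²) = 2*√(K² + k²))
(-33 + Q(n, -1))² = (-33 + 2*√((-1)² + 16²))² = (-33 + 2*√(1 + 256))² = (-33 + 2*√257)²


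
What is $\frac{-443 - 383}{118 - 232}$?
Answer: $\frac{413}{57} \approx 7.2456$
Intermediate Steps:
$\frac{-443 - 383}{118 - 232} = - \frac{826}{118 - 232} = - \frac{826}{-114} = \left(-826\right) \left(- \frac{1}{114}\right) = \frac{413}{57}$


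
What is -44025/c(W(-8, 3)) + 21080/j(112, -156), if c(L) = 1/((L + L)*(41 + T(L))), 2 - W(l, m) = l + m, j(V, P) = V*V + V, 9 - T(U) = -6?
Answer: -54603676565/1582 ≈ -3.4516e+7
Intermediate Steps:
T(U) = 15 (T(U) = 9 - 1*(-6) = 9 + 6 = 15)
j(V, P) = V + V**2 (j(V, P) = V**2 + V = V + V**2)
W(l, m) = 2 - l - m (W(l, m) = 2 - (l + m) = 2 + (-l - m) = 2 - l - m)
c(L) = 1/(112*L) (c(L) = 1/((L + L)*(41 + 15)) = 1/((2*L)*56) = 1/(112*L))
-44025/c(W(-8, 3)) + 21080/j(112, -156) = -44025/(1/(112*(2 - 1*(-8) - 1*3))) + 21080/((112*(1 + 112))) = -44025/(1/(112*(2 + 8 - 3))) + 21080/((112*113)) = -44025/((1/112)/7) + 21080/12656 = -44025/((1/112)*(1/7)) + 21080*(1/12656) = -44025/1/784 + 2635/1582 = -44025*784 + 2635/1582 = -34515600 + 2635/1582 = -54603676565/1582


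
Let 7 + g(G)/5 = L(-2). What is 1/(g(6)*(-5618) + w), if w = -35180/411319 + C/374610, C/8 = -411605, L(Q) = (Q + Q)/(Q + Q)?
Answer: 15408421059/2596798526640284 ≈ 5.9336e-6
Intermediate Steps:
L(Q) = 1 (L(Q) = (2*Q)/((2*Q)) = (2*Q)*(1/(2*Q)) = 1)
C = -3292840 (C = 8*(-411605) = -3292840)
g(G) = -30 (g(G) = -35 + 5*1 = -35 + 5 = -30)
w = -136758643576/15408421059 (w = -35180/411319 - 3292840/374610 = -35180*1/411319 - 3292840*1/374610 = -35180/411319 - 329284/37461 = -136758643576/15408421059 ≈ -8.8756)
1/(g(6)*(-5618) + w) = 1/(-30*(-5618) - 136758643576/15408421059) = 1/(168540 - 136758643576/15408421059) = 1/(2596798526640284/15408421059) = 15408421059/2596798526640284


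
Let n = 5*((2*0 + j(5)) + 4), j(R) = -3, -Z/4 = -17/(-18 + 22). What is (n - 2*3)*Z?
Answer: -17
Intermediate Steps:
Z = 17 (Z = -(-68)/(-18 + 22) = -(-68)/4 = -4*(-17/4) = 17)
n = 5 (n = 5*((2*0 - 3) + 4) = 5*((0 - 3) + 4) = 5*(-3 + 4) = 5*1 = 5)
(n - 2*3)*Z = (5 - 2*3)*17 = (5 - 6)*17 = -1*17 = -17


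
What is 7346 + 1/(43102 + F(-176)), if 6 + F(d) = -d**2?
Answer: 89033521/12120 ≈ 7346.0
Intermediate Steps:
F(d) = -6 - d**2
7346 + 1/(43102 + F(-176)) = 7346 + 1/(43102 + (-6 - 1*(-176)**2)) = 7346 + 1/(43102 + (-6 - 1*30976)) = 7346 + 1/(43102 + (-6 - 30976)) = 7346 + 1/(43102 - 30982) = 7346 + 1/12120 = 89033521/12120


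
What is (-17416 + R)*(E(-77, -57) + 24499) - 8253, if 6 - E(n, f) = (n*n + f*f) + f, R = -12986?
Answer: -467712621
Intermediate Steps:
E(n, f) = 6 - f - f² - n² (E(n, f) = 6 - ((n*n + f*f) + f) = 6 - ((n² + f²) + f) = 6 - ((f² + n²) + f) = 6 - (f + f² + n²) = 6 + (-f - f² - n²) = 6 - f - f² - n²)
(-17416 + R)*(E(-77, -57) + 24499) - 8253 = (-17416 - 12986)*((6 - 1*(-57) - 1*(-57)² - 1*(-77)²) + 24499) - 8253 = -30402*((6 + 57 - 1*3249 - 1*5929) + 24499) - 8253 = -30402*((6 + 57 - 3249 - 5929) + 24499) - 8253 = -30402*(-9115 + 24499) - 8253 = -30402*15384 - 8253 = -467704368 - 8253 = -467712621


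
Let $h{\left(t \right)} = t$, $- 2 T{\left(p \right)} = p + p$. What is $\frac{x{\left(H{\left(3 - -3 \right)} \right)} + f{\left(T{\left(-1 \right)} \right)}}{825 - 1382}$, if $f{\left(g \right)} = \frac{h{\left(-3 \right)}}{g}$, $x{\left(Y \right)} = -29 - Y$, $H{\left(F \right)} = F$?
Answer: $\frac{38}{557} \approx 0.068223$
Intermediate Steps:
$T{\left(p \right)} = - p$ ($T{\left(p \right)} = - \frac{p + p}{2} = - \frac{2 p}{2} = - p$)
$f{\left(g \right)} = - \frac{3}{g}$
$\frac{x{\left(H{\left(3 - -3 \right)} \right)} + f{\left(T{\left(-1 \right)} \right)}}{825 - 1382} = \frac{\left(-29 - \left(3 - -3\right)\right) - \frac{3}{\left(-1\right) \left(-1\right)}}{825 - 1382} = \frac{\left(-29 - \left(3 + 3\right)\right) - \frac{3}{1}}{-557} = \left(\left(-29 - 6\right) - 3\right) \left(- \frac{1}{557}\right) = \left(-35 - 3\right) \left(- \frac{1}{557}\right) = \left(-38\right) \left(- \frac{1}{557}\right) = \frac{38}{557}$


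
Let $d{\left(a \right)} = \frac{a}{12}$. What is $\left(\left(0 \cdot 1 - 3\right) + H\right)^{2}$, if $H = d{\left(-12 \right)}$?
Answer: $16$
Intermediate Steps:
$d{\left(a \right)} = \frac{a}{12}$ ($d{\left(a \right)} = a \frac{1}{12} = \frac{a}{12}$)
$H = -1$ ($H = \frac{1}{12} \left(-12\right) = -1$)
$\left(\left(0 \cdot 1 - 3\right) + H\right)^{2} = \left(\left(0 \cdot 1 - 3\right) - 1\right)^{2} = \left(\left(0 - 3\right) - 1\right)^{2} = \left(-3 - 1\right)^{2} = \left(-4\right)^{2} = 16$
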